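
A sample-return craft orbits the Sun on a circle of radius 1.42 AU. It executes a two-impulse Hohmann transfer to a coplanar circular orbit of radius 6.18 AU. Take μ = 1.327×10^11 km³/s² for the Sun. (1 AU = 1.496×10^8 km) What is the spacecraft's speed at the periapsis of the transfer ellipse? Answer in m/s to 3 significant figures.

In km: r₁ = 1.42 × 1.496×10^8 = 2.12432×10^8 km; r₂ = 6.18 × 1.496×10^8 = 9.24528×10^8 km.
The Hohmann ellipse has a_t = (r₁ + r₂)/2 = 5.6848×10^8 km.
At periapsis, r = 2.12432×10^8 km.
Vis-viva: v = √[μ(2/r − 1/a_t)] = √[1.327×10^11 × (2/2.12432×10^8 − 1/5.6848×10^8)] = 31.87 km/s.

v = 31900 m/s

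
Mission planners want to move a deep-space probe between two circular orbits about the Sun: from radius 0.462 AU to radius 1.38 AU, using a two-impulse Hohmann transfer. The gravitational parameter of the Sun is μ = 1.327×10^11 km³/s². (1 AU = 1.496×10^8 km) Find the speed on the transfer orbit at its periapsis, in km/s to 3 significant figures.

v = 53.6 km/s

In km: r₁ = 0.462 × 1.496×10^8 = 6.91152×10^7 km; r₂ = 1.38 × 1.496×10^8 = 2.06448×10^8 km.
Transfer-ellipse semi-major axis a_t = (r₁ + r₂)/2 = (6.91152×10^7 + 2.06448×10^8)/2 = 1.377816×10^8 km.
The periapsis of the transfer ellipse is at r = 6.91152×10^7 km.
Vis-viva: v = √[μ(2/r − 1/a_t)] = √[1.327×10^11 × (2/6.91152×10^7 − 1/1.377816×10^8)] = 53.64 km/s.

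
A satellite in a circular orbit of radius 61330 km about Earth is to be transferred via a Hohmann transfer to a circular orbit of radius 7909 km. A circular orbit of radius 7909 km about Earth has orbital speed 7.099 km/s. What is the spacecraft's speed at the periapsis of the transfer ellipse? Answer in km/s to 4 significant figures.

v = 9.449 km/s

From the circular-orbit relation v² = μ/r at r = 7909 km: μ = v²r = (7.099)² × 7909 = 3.98580×10^5 km³/s².
The Hohmann ellipse has a_t = (r₁ + r₂)/2 = 34619.5 km.
The periapsis of the transfer ellipse is at r = 7909 km.
Applying v² = μ(2/r − 1/a_t): v = 9.449 km/s.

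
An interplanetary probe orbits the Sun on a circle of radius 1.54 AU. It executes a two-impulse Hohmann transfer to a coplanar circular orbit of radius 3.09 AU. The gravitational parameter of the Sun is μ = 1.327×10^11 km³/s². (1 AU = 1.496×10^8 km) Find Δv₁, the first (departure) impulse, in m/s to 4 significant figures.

In km: r₁ = 1.54 × 1.496×10^8 = 2.30384×10^8 km; r₂ = 3.09 × 1.496×10^8 = 4.62264×10^8 km.
The Hohmann ellipse has a_t = (r₁ + r₂)/2 = 3.46324×10^8 km.
On the circular orbit at r = 2.30384×10^8 km, v_c = √(μ/r) = 24.000 km/s.
Vis-viva on the transfer ellipse at r = 2.30384×10^8 km gives v_t = √[μ(2/r − 1/a_t)] = 27.728 km/s.
Δv₁ = |v_t − v_c| = |27.728 − 24.000| = 3.728 km/s.

Δv₁ = 3728 m/s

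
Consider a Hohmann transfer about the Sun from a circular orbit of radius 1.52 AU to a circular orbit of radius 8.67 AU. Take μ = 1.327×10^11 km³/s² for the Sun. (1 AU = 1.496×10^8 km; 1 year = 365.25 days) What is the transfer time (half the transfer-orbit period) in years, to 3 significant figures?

t = 5.75 years

In km: r₁ = 1.52 × 1.496×10^8 = 2.27392×10^8 km; r₂ = 8.67 × 1.496×10^8 = 1.297032×10^9 km.
Transfer-ellipse semi-major axis a_t = (r₁ + r₂)/2 = (2.27392×10^8 + 1.297032×10^9)/2 = 7.62212×10^8 km.
Half the transfer-orbit period gives t = π√(a_t³/μ) = 1.815×10^8 s.
Converting: 1.815×10^8 s ÷ 3.15576×10^7 s/year (365.25 × 86400) = 5.75 years.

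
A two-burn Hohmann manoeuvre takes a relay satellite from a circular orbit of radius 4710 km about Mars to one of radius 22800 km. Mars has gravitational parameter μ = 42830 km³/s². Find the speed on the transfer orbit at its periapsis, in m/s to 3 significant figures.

v = 3880 m/s

Transfer-ellipse semi-major axis a_t = (r₁ + r₂)/2 = (4710 + 22800)/2 = 13755 km.
The periapsis of the transfer ellipse is at r = 4710 km.
Applying v² = μ(2/r − 1/a_t): v = 3.882 km/s.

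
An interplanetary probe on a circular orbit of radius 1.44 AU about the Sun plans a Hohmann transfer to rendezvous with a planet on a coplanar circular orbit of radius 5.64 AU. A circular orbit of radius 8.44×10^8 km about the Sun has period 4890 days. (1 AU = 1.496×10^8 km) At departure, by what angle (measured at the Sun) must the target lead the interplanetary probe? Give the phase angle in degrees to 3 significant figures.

From Kepler's third law T² = 4π²r³/μ at r = 8.44×10^8 km, T = 4890 days = 4890 × 86400 s = 4.22496×10^8 s: μ = 4π²r³/T² = 1.32966×10^11 km³/s².
In km: r₁ = 1.44 × 1.496×10^8 = 2.15424×10^8 km; r₂ = 5.64 × 1.496×10^8 = 8.43744×10^8 km.
Semi-major axis of the transfer orbit: a_t = (2.15424×10^8 + 8.43744×10^8)/2 = 5.29584×10^8 km.
Transfer time t = π√(a_t³/μ) = 1.0500×10^8 s.
The target's mean motion on its circular orbit is ω₂ = √(μ/r₂³) = 1.4878×10^-8 rad/s.
Angle swept by the target during transfer: ω₂·t = 1.5622 rad = 89.51°.
The interplanetary probe traverses 180° on the transfer ellipse, so the target must lead by 180° − 89.51° = 90.5°.

φ = 90.5°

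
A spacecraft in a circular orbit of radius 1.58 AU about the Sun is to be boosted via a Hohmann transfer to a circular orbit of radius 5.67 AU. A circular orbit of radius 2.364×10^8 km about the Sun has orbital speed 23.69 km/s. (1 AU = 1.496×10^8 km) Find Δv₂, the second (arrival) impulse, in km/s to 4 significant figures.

From the circular-orbit relation v² = μ/r at r = 2.364×10^8 km: μ = v²r = (23.69)² × 2.364×10^8 = 1.32671×10^11 km³/s².
In km: r₁ = 1.58 × 1.496×10^8 = 2.36368×10^8 km; r₂ = 5.67 × 1.496×10^8 = 8.48232×10^8 km.
Transfer-ellipse semi-major axis a_t = (r₁ + r₂)/2 = (2.36368×10^8 + 8.48232×10^8)/2 = 5.423×10^8 km.
On the circular orbit at r = 8.48232×10^8 km, v_c = √(μ/r) = 12.5064 km/s.
Vis-viva on the transfer ellipse at r = 8.48232×10^8 km gives v_t = √[μ(2/r − 1/a_t)] = 8.25669 km/s.
Δv₂ = |v_t − v_c| = |8.25669 − 12.5064| = 4.250 km/s.

Δv₂ = 4.250 km/s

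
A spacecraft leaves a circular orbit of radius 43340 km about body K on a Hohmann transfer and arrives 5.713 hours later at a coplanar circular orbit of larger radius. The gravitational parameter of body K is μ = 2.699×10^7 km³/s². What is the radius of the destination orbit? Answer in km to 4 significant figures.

Transfer time t = 5.713 hours = 20566.8 s, and t = π√(a_t³/μ).
So a_t = (μ t²/π²)^(1/3) = (2.699×10^7 × (20566.8)² / π²)^(1/3) = 1.0497×10^5 km.
Since a_t = (r₁ + r₂)/2, r₂ = 2a_t − r₁ = 2×1.0497×10^5 − 43340 = 1.666×10^5 km.

r₂ = 1.666×10^5 km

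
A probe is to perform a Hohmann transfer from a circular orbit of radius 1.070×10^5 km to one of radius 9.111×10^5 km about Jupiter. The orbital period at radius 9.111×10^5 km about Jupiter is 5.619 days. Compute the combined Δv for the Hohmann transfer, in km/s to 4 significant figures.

From Kepler's third law T² = 4π²r³/μ at r = 9.111×10^5 km, T = 5.619 days = 5.619 × 86400 s = 4.854816×10^5 s: μ = 4π²r³/T² = 1.26681×10^8 km³/s².
The Hohmann ellipse has a_t = (r₁ + r₂)/2 = 5.0905×10^5 km.
At r₁ the circular-orbit speed is v₁ = √(μ/r₁) = 34.41 km/s.
Transfer-orbit speed at r₁ (v² = μ(2/r − 1/a)): v_p = √[μ(2/r₁ − 1/a_t)] = 46.03 km/s.
First burn Δv₁ = |v_p − v₁| = 11.62 km/s.
At r₂, v₂ = √(μ/r₂) = 11.792 km/s.
Transfer-orbit speed at r₂: v_a = √[μ(2/r₂ − 1/a_t)] = 5.4061 km/s.
Second burn Δv₂ = |v₂ − v_a| = 6.386 km/s.
Total Δv = Δv₁ + Δv₂ = 18.01 km/s.

Δv = 18.01 km/s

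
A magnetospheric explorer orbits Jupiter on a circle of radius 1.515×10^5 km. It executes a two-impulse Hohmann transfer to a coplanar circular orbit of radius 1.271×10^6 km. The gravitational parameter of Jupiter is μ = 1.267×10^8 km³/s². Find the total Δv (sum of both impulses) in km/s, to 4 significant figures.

The Hohmann ellipse has a_t = (r₁ + r₂)/2 = 7.1125×10^5 km.
At r₁ the circular-orbit speed is v₁ = √(μ/r₁) = 28.9189 km/s.
On the transfer ellipse at r₁, v² = μ(2/r − 1/a) gives v_p = √[μ(2/r₁ − 1/a_t)] = 38.6584 km/s.
First burn Δv₁ = |v_p − v₁| = 9.7395 km/s.
At r₂, v₂ = √(μ/r₂) = 9.9843 km/s.
Transfer-orbit speed at r₂: v_a = √[μ(2/r₂ − 1/a_t)] = 4.6080 km/s.
Second burn Δv₂ = |v₂ − v_a| = 5.3763 km/s.
Total Δv = Δv₁ + Δv₂ = 15.12 km/s.

Δv = 15.12 km/s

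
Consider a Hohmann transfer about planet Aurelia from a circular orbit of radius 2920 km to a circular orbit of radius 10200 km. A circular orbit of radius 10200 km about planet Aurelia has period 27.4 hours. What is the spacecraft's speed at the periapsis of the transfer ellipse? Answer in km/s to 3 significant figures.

From Kepler's third law T² = 4π²r³/μ at r = 10200 km, T = 27.4 hours = 27.4 × 3600 s = 98640 s: μ = 4π²r³/T² = 4305.80 km³/s².
Semi-major axis of the transfer orbit: a_t = (2920 + 10200)/2 = 6560 km.
At periapsis, r = 2920 km.
Vis-viva: v = √[μ(2/r − 1/a_t)] = √[4305.80 × (2/2920 − 1/6560)] = 1.514 km/s.

v = 1.51 km/s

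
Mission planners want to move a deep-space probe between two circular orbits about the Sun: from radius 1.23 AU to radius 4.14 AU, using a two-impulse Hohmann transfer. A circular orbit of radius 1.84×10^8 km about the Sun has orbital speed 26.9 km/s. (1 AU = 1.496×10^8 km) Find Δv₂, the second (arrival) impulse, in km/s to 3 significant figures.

From the circular-orbit relation v² = μ/r at r = 1.84×10^8 km: μ = v²r = (26.9)² × 1.84×10^8 = 1.33144×10^11 km³/s².
In km: r₁ = 1.23 × 1.496×10^8 = 1.84008×10^8 km; r₂ = 4.14 × 1.496×10^8 = 6.19344×10^8 km.
The Hohmann ellipse has a_t = (r₁ + r₂)/2 = 4.01676×10^8 km.
On the circular orbit at r = 6.19344×10^8 km, v_c = √(μ/r) = 14.662 km/s.
Vis-viva on the transfer ellipse at r = 6.19344×10^8 km gives v_t = √[μ(2/r − 1/a_t)] = 9.9237 km/s.
Δv₂ = |v_t − v_c| = |9.9237 − 14.662| = 4.738 km/s.

Δv₂ = 4.74 km/s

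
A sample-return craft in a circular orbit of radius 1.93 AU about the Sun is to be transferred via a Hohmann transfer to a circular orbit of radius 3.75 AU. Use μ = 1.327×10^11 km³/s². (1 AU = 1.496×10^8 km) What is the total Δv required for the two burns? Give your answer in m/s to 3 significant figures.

Δv = 5900 m/s

In km: r₁ = 1.93 × 1.496×10^8 = 2.88728×10^8 km; r₂ = 3.75 × 1.496×10^8 = 5.610×10^8 km.
Transfer-ellipse semi-major axis a_t = (r₁ + r₂)/2 = (2.88728×10^8 + 5.610×10^8)/2 = 4.24864×10^8 km.
At r₁ the circular-orbit speed is v₁ = √(μ/r₁) = 21.4383 km/s.
On the transfer ellipse at r₁, vis-viva gives v_p = √[μ(2/r₁ − 1/a_t)] = 24.6347 km/s.
First burn Δv₁ = |v_p − v₁| = 3.1964 km/s.
Circular speed at r₂: v₂ = √(μ/r₂) = 15.37992 km/s.
Transfer-orbit speed at r₂: v_a = √[μ(2/r₂ − 1/a_t)] = 12.67866 km/s.
Second burn Δv₂ = |v₂ − v_a| = 2.7013 km/s.
Δv = Δv₁ + Δv₂ = 3.1964 + 2.7013 = 5.898 km/s.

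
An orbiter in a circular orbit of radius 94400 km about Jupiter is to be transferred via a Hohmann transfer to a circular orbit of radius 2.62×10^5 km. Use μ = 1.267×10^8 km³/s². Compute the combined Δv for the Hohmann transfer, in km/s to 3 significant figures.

Semi-major axis of the transfer orbit: a_t = (94400 + 2.620×10^5)/2 = 1.782×10^5 km.
At r₁ the circular-orbit speed is v₁ = √(μ/r₁) = 36.6355 km/s.
On the transfer ellipse at r₁, v² = μ(2/r − 1/a) gives v_p = √[μ(2/r₁ − 1/a_t)] = 44.4221 km/s.
First burn Δv₁ = |v_p − v₁| = 7.787 km/s.
Circular speed at r₂: v₂ = √(μ/r₂) = 21.991 km/s.
Transfer-orbit speed at r₂: v_a = √[μ(2/r₂ − 1/a_t)] = 16.006 km/s.
Second burn Δv₂ = |v₂ − v_a| = 5.985 km/s.
Total Δv = Δv₁ + Δv₂ = 13.77 km/s.

Δv = 13.8 km/s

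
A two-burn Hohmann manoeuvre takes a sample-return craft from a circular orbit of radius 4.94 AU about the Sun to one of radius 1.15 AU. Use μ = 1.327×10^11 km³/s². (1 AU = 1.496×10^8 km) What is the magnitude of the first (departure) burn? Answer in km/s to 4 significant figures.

Δv₁ = 5.165 km/s

In km: r₁ = 4.94 × 1.496×10^8 = 7.39024×10^8 km; r₂ = 1.15 × 1.496×10^8 = 1.7204×10^8 km.
Transfer-ellipse semi-major axis a_t = (r₁ + r₂)/2 = (7.39024×10^8 + 1.7204×10^8)/2 = 4.55532×10^8 km.
On the circular orbit at r = 7.39024×10^8 km, v_c = √(μ/r) = 13.40 km/s.
Transfer-orbit speed at the same r (vis-viva, a = a_t): v_t = √[μ(2/r − 1/a_t)] = 8.235 km/s.
Δv₁ = |v_t − v_c| = |8.235 − 13.40| = 5.165 km/s.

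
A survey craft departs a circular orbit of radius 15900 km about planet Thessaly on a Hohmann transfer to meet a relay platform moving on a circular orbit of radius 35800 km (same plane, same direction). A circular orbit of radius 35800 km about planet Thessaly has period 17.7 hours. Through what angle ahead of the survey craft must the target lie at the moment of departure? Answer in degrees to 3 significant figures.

From Kepler's third law T² = 4π²r³/μ at r = 35800 km, T = 17.7 hours = 17.7 × 3600 s = 63720 s: μ = 4π²r³/T² = 4.46126×10^5 km³/s².
Transfer-ellipse semi-major axis a_t = (r₁ + r₂)/2 = (15900 + 35800)/2 = 25850 km.
Transfer time t = π√(a_t³/μ) = 19548 s.
Target angular speed ω₂ = √(μ/r₂³) = 9.8606×10^-5 rad/s.
Angle swept by the target during transfer: ω₂·t = 1.9276 rad = 110.4°.
Arrival is 180° from departure on the ellipse, so φ = 180° − 110.4° = 69.6°.

φ = 69.6°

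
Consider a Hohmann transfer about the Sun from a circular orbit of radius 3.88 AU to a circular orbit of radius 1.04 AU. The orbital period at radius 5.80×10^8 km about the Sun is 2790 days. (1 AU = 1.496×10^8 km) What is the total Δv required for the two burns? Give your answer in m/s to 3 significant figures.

From Kepler's third law T² = 4π²r³/μ at r = 5.80×10^8 km, T = 2790 days = 2790 × 86400 s = 2.41056×10^8 s: μ = 4π²r³/T² = 1.32559×10^11 km³/s².
In km: r₁ = 3.88 × 1.496×10^8 = 5.80448×10^8 km; r₂ = 1.04 × 1.496×10^8 = 1.55584×10^8 km.
The Hohmann ellipse has a_t = (r₁ + r₂)/2 = 3.68016×10^8 km.
At r₁ the circular-orbit speed is v₁ = √(μ/r₁) = 15.11201 km/s.
Transfer-orbit speed at r₁ (vis-viva): v_a = √[μ(2/r₁ − 1/a_t)] = 9.825878 km/s.
First burn Δv₁ = |v_a − v₁| = 5.28613 km/s.
At r₂, v₂ = √(μ/r₂) = 29.18915 km/s.
Transfer-orbit speed at r₂: v_p = √[μ(2/r₂ − 1/a_t)] = 36.65808 km/s.
Second burn Δv₂ = |v₂ − v_p| = 7.46893 km/s.
Total Δv = Δv₁ + Δv₂ = 12.76 km/s.

Δv = 12800 m/s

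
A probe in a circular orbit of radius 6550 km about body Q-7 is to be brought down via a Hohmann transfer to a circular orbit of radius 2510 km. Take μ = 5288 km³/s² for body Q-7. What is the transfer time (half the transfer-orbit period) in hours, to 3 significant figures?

t = 3.66 hours

Semi-major axis of the transfer orbit: a_t = (6550 + 2510)/2 = 4530 km.
Half the transfer-orbit period gives t = π√(a_t³/μ) = 13170 s.
Converting: 13170 s ÷ 3600 s/hour = 3.66 hours.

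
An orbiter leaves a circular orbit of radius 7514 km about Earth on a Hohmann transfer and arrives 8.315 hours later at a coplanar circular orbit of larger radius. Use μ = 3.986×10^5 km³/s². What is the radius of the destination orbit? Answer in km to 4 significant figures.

Transfer time t = 8.315 hours = 29934 s, and t = π√(a_t³/μ).
So a_t = (μ t²/π²)^(1/3) = (3.986×10^5 × (29934)² / π²)^(1/3) = 33077 km.
Since a_t = (r₁ + r₂)/2, r₂ = 2a_t − r₁ = 2×33077 − 7514 = 58640 km.

r₂ = 58640 km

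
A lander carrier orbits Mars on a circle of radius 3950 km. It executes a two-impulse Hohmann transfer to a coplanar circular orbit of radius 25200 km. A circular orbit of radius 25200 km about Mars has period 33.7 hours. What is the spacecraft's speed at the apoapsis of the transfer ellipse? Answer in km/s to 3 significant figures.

v = 0.679 km/s

From Kepler's third law T² = 4π²r³/μ at r = 25200 km, T = 33.7 hours = 33.7 × 3600 s = 1.2132×10^5 s: μ = 4π²r³/T² = 42923.6 km³/s².
Semi-major axis of the transfer orbit: a_t = (3950 + 25200)/2 = 14575 km.
The apoapsis of the transfer ellipse is at r = 25200 km.
Applying v² = μ(2/r − 1/a_t): v = 0.6794 km/s.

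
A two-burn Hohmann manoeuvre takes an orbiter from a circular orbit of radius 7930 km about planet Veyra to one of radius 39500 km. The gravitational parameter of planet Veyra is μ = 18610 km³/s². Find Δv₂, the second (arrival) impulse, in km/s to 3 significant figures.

Δv₂ = 0.289 km/s

The Hohmann ellipse has a_t = (r₁ + r₂)/2 = 23715 km.
Circular speed at r = 39500 km: v_c = √(μ/r) = 0.6864 km/s.
Transfer-orbit speed at the same r (vis-viva, a = a_t): v_t = √[μ(2/r − 1/a_t)] = 0.3969 km/s.
Δv₂ = |v_t − v_c| = |0.3969 − 0.6864| = 0.2895 km/s.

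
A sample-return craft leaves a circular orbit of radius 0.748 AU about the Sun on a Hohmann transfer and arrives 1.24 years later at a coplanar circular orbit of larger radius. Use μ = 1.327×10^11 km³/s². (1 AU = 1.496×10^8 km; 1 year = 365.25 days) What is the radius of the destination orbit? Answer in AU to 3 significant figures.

r₂ = 2.92 AU

In km: r₁ = 0.748 × 1.496×10^8 = 1.119008×10^8 km.
Transfer time t = 1.24 years × 365.25 × 86400 s = 3.9131424×10^7 s, and t = π√(a_t³/μ).
So a_t = (μ t²/π²)^(1/3) = (1.327×10^11 × (3.9131424×10^7)² / π²)^(1/3) = 2.7408×10^8 km.
Since a_t = (r₁ + r₂)/2, r₂ = 2a_t − r₁ = 2×2.7408×10^8 − 1.119008×10^8 = 4.362592×10^8 km.
In AU: r₂ = 4.362592×10^8 / 1.496×10^8 = 2.92 AU.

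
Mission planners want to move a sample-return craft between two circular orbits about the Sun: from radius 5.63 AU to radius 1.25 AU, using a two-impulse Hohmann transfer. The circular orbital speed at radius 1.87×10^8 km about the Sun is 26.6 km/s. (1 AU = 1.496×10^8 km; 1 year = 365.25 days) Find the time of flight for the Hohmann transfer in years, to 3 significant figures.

t = 3.20 years

From the circular-orbit relation v² = μ/r at r = 1.87×10^8 km: μ = v²r = (26.6)² × 1.87×10^8 = 1.32314×10^11 km³/s².
In km: r₁ = 5.63 × 1.496×10^8 = 8.42248×10^8 km; r₂ = 1.25 × 1.496×10^8 = 1.870×10^8 km.
Transfer-ellipse semi-major axis a_t = (r₁ + r₂)/2 = (8.42248×10^8 + 1.870×10^8)/2 = 5.14624×10^8 km.
Half the transfer-orbit period gives t = π√(a_t³/μ) = 1.0083×10^8 s.
Converting: 1.0083×10^8 s ÷ 3.15576×10^7 s/year (365.25 × 86400) = 3.20 years.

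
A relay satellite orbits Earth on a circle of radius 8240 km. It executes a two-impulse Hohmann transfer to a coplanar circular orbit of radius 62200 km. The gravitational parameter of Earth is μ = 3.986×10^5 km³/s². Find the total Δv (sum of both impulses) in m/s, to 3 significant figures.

Δv = 3590 m/s

The Hohmann ellipse has a_t = (r₁ + r₂)/2 = 35220 km.
Circular speed at r₁: v₁ = √(μ/r₁) = √(3.986×10^5/8240) = 6.955 km/s.
Transfer-orbit speed at r₁ (vis-viva): v_p = √[μ(2/r₁ − 1/a_t)] = 9.243 km/s.
First burn Δv₁ = |v_p − v₁| = 2.288 km/s.
Circular speed at r₂: v₂ = √(μ/r₂) = 2.531 km/s.
Transfer-orbit speed at r₂: v_a = √[μ(2/r₂ − 1/a_t)] = 1.224 km/s.
Second burn Δv₂ = |v₂ − v_a| = 1.307 km/s.
Δv = Δv₁ + Δv₂ = 2.288 + 1.307 = 3.595 km/s.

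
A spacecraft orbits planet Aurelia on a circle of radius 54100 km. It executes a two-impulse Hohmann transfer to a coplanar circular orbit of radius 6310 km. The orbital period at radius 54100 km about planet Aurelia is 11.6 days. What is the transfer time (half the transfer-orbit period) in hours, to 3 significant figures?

t = 58.1 hours

From Kepler's third law T² = 4π²r³/μ at r = 54100 km, T = 11.6 days = 11.6 × 86400 s = 1.00224×10^6 s: μ = 4π²r³/T² = 6223.12 km³/s².
Transfer-ellipse semi-major axis a_t = (r₁ + r₂)/2 = (54100 + 6310)/2 = 30205 km.
Transfer time t = π√(a_t³/μ) = π√((30205)³ / 6223.12) = 2.091×10^5 s.
Converting: 2.091×10^5 s ÷ 3600 s/hour = 58.1 hours.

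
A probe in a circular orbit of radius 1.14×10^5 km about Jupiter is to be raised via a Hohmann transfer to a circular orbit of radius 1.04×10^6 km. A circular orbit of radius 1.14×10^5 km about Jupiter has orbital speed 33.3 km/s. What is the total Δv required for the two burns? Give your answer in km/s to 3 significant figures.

Δv = 17.5 km/s

From the circular-orbit relation v² = μ/r at r = 1.14×10^5 km: μ = v²r = (33.3)² × 1.14×10^5 = 1.26413×10^8 km³/s².
Transfer-ellipse semi-major axis a_t = (r₁ + r₂)/2 = (1.140×10^5 + 1.040×10^6)/2 = 5.770×10^5 km.
Circular speed at r₁: v₁ = √(μ/r₁) = √(1.26413×10^8/1.140×10^5) = 33.30 km/s.
On the transfer ellipse at r₁, vis-viva gives v_p = √[μ(2/r₁ − 1/a_t)] = 44.71 km/s.
First burn Δv₁ = |v_p − v₁| = 11.41 km/s.
Circular speed at r₂: v₂ = √(μ/r₂) = 11.0250 km/s.
Transfer-orbit speed at r₂: v_a = √[μ(2/r₂ − 1/a_t)] = 4.90055 km/s.
Second burn Δv₂ = |v₂ − v_a| = 6.124 km/s.
Total Δv = Δv₁ + Δv₂ = 17.53 km/s.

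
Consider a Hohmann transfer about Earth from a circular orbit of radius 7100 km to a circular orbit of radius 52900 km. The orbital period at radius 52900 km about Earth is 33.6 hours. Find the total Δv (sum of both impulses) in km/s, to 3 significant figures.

Δv = 3.87 km/s

From Kepler's third law T² = 4π²r³/μ at r = 52900 km, T = 33.6 hours = 33.6 × 3600 s = 1.2096×10^5 s: μ = 4π²r³/T² = 3.99432×10^5 km³/s².
Semi-major axis of the transfer orbit: a_t = (7100 + 52900)/2 = 30000 km.
Circular speed at r₁: v₁ = √(μ/r₁) = √(3.99432×10^5/7100) = 7.5005 km/s.
Transfer-orbit speed at r₁ (vis-viva equation): v_p = √[μ(2/r₁ − 1/a_t)] = 9.9600 km/s.
First burn Δv₁ = |v_p − v₁| = 2.4595 km/s.
At r₂, v₂ = √(μ/r₂) = 2.7479 km/s.
Transfer-orbit speed at r₂: v_a = √[μ(2/r₂ − 1/a_t)] = 1.3368 km/s.
Second burn Δv₂ = |v₂ − v_a| = 1.4111 km/s.
Δv = Δv₁ + Δv₂ = 2.4595 + 1.4111 = 3.871 km/s.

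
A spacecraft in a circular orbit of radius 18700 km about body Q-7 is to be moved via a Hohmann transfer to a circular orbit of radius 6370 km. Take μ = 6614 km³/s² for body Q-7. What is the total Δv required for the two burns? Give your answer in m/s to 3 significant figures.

Δv = 396 m/s

The Hohmann ellipse has a_t = (r₁ + r₂)/2 = 12535 km.
Circular speed at r₁: v₁ = √(μ/r₁) = √(6614/18700) = 0.59472 km/s.
Transfer-orbit speed at r₁ (v² = μ(2/r − 1/a)): v_a = √[μ(2/r₁ − 1/a_t)] = 0.42395 km/s.
First burn Δv₁ = |v_a − v₁| = 0.1708 km/s.
Circular speed at r₂: v₂ = √(μ/r₂) = 1.0190 km/s.
Transfer-orbit speed at r₂: v_p = √[μ(2/r₂ − 1/a_t)] = 1.2446 km/s.
Second burn Δv₂ = |v₂ − v_p| = 0.2256 km/s.
Total Δv = Δv₁ + Δv₂ = 0.3964 km/s.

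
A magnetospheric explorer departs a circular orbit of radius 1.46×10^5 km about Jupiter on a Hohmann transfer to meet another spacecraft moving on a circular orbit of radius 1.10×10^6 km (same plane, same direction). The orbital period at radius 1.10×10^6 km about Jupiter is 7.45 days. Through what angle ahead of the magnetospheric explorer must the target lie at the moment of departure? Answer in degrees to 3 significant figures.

From Kepler's third law T² = 4π²r³/μ at r = 1.10×10^6 km, T = 7.45 days = 7.45 × 86400 s = 6.4368×10^5 s: μ = 4π²r³/T² = 1.26823×10^8 km³/s².
Transfer-ellipse semi-major axis a_t = (r₁ + r₂)/2 = (1.460×10^5 + 1.100×10^6)/2 = 6.230×10^5 km.
Transfer time t = π√(a_t³/μ) = 1.372×10^5 s.
Target angular speed ω₂ = √(μ/r₂³) = 9.761×10^-6 rad/s.
Angle swept by the target during transfer: ω₂·t = 1.339 rad = 76.72°.
The magnetospheric explorer traverses 180° on the transfer ellipse, so the target must lead by 180° − 76.72° = 103°.

φ = 103°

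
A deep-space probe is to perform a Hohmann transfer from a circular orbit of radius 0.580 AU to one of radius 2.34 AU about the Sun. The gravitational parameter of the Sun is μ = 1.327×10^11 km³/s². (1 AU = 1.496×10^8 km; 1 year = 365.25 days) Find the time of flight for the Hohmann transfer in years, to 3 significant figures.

t = 0.882 years

In km: r₁ = 0.580 × 1.496×10^8 = 8.6768×10^7 km; r₂ = 2.34 × 1.496×10^8 = 3.50064×10^8 km.
Transfer-ellipse semi-major axis a_t = (r₁ + r₂)/2 = (8.6768×10^7 + 3.50064×10^8)/2 = 2.18416×10^8 km.
By Kepler's third law the transfer-orbit period is T = 2π√(a_t³/μ), so t = T/2 = 2.784×10^7 s.
Converting: 2.784×10^7 s ÷ 3.15576×10^7 s/year (365.25 × 86400) = 0.882 years.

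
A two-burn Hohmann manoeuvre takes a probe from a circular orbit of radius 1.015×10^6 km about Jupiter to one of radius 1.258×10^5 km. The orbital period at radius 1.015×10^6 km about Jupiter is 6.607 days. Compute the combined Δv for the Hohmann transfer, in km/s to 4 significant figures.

Δv = 16.52 km/s

From Kepler's third law T² = 4π²r³/μ at r = 1.015×10^6 km, T = 6.607 days = 6.607 × 86400 s = 5.708448×10^5 s: μ = 4π²r³/T² = 1.26684×10^8 km³/s².
Transfer-ellipse semi-major axis a_t = (r₁ + r₂)/2 = (1.015×10^6 + 1.258×10^5)/2 = 5.704×10^5 km.
At r₁ the circular-orbit speed is v₁ = √(μ/r₁) = 11.1719 km/s.
Transfer-orbit speed at r₁ (vis-viva equation): v_a = √[μ(2/r₁ − 1/a_t)] = 5.24661 km/s.
First burn Δv₁ = |v_a − v₁| = 5.9253 km/s.
At r₂, v₂ = √(μ/r₂) = 31.734 km/s.
Transfer-orbit speed at r₂: v_p = √[μ(2/r₂ − 1/a_t)] = 42.332 km/s.
Second burn Δv₂ = |v₂ − v_p| = 10.598 km/s.
Total Δv = Δv₁ + Δv₂ = 16.52 km/s.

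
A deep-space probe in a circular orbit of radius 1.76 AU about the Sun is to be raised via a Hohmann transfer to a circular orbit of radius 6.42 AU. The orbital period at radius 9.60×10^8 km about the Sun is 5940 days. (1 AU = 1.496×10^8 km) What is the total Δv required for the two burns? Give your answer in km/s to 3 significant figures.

From Kepler's third law T² = 4π²r³/μ at r = 9.60×10^8 km, T = 5940 days = 5940 × 86400 s = 5.13216×10^8 s: μ = 4π²r³/T² = 1.32609×10^11 km³/s².
In km: r₁ = 1.76 × 1.496×10^8 = 2.63296×10^8 km; r₂ = 6.42 × 1.496×10^8 = 9.60432×10^8 km.
Semi-major axis of the transfer orbit: a_t = (2.63296×10^8 + 9.60432×10^8)/2 = 6.11864×10^8 km.
At r₁ the circular-orbit speed is v₁ = √(μ/r₁) = 22.442 km/s.
On the transfer ellipse at r₁, vis-viva equation gives v_p = √[μ(2/r₁ − 1/a_t)] = 28.117 km/s.
First burn Δv₁ = |v_p − v₁| = 5.675 km/s.
At r₂, v₂ = √(μ/r₂) = 11.75 km/s.
Transfer-orbit speed at r₂: v_a = √[μ(2/r₂ − 1/a_t)] = 7.708 km/s.
Second burn Δv₂ = |v₂ − v_a| = 4.042 km/s.
Δv = Δv₁ + Δv₂ = 5.675 + 4.042 = 9.717 km/s.

Δv = 9.72 km/s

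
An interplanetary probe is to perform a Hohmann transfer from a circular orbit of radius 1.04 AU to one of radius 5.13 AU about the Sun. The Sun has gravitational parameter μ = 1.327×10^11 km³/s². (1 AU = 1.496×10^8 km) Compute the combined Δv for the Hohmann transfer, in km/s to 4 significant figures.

Δv = 13.97 km/s

In km: r₁ = 1.04 × 1.496×10^8 = 1.55584×10^8 km; r₂ = 5.13 × 1.496×10^8 = 7.67448×10^8 km.
Semi-major axis of the transfer orbit: a_t = (1.55584×10^8 + 7.67448×10^8)/2 = 4.61516×10^8 km.
Circular speed at r₁: v₁ = √(μ/r₁) = √(1.327×10^11/1.55584×10^8) = 29.2047 km/s.
On the transfer ellipse at r₁, vis-viva gives v_p = √[μ(2/r₁ − 1/a_t)] = 37.6603 km/s.
First burn Δv₁ = |v_p − v₁| = 8.456 km/s.
Circular speed at r₂: v₂ = √(μ/r₂) = 13.15 km/s.
Transfer-orbit speed at r₂: v_a = √[μ(2/r₂ − 1/a_t)] = 7.635 km/s.
Second burn Δv₂ = |v₂ − v_a| = 5.515 km/s.
Δv = Δv₁ + Δv₂ = 8.456 + 5.515 = 13.97 km/s.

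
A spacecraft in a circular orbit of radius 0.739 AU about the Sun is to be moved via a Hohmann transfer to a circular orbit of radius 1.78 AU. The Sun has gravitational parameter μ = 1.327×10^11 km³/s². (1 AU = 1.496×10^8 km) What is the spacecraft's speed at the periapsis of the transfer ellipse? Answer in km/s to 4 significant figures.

In km: r₁ = 0.739 × 1.496×10^8 = 1.105544×10^8 km; r₂ = 1.78 × 1.496×10^8 = 2.66288×10^8 km.
Semi-major axis of the transfer orbit: a_t = (1.105544×10^8 + 2.66288×10^8)/2 = 1.884212×10^8 km.
At periapsis, r = 1.105544×10^8 km.
From the vis-viva equation, v = √[μ(2/r − 1/a_t)] = 41.19 km/s.

v = 41.19 km/s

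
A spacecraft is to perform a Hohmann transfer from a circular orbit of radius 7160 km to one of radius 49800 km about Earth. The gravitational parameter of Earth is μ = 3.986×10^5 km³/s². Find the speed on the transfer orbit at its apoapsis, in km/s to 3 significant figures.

v = 1.42 km/s

Transfer-ellipse semi-major axis a_t = (r₁ + r₂)/2 = (7160 + 49800)/2 = 28480 km.
The apoapsis of the transfer ellipse is at r = 49800 km.
From the vis-viva equation, v = √[μ(2/r − 1/a_t)] = 1.419 km/s.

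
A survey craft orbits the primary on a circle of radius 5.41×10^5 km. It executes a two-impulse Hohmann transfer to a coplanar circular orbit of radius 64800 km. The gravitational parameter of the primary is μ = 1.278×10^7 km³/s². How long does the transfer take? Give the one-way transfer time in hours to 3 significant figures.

Transfer-ellipse semi-major axis a_t = (r₁ + r₂)/2 = (5.410×10^5 + 64800)/2 = 3.029×10^5 km.
By Kepler's third law the transfer-orbit period is T = 2π√(a_t³/μ), so t = T/2 = 1.465×10^5 s.
Converting: 1.465×10^5 s ÷ 3600 s/hour = 40.7 hours.

t = 40.7 hours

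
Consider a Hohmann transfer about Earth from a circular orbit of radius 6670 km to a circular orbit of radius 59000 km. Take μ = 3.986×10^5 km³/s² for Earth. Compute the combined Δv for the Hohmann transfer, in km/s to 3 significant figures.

The Hohmann ellipse has a_t = (r₁ + r₂)/2 = 32835 km.
Circular speed at r₁: v₁ = √(μ/r₁) = √(3.986×10^5/6670) = 7.73047 km/s.
On the transfer ellipse at r₁, vis-viva equation gives v_p = √[μ(2/r₁ − 1/a_t)] = 10.3625 km/s.
First burn Δv₁ = |v_p − v₁| = 2.632 km/s.
Circular speed at r₂: v₂ = √(μ/r₂) = 2.599 km/s.
Transfer-orbit speed at r₂: v_a = √[μ(2/r₂ − 1/a_t)] = 1.171 km/s.
Second burn Δv₂ = |v₂ − v_a| = 1.428 km/s.
Δv = Δv₁ + Δv₂ = 2.632 + 1.428 = 4.060 km/s.

Δv = 4.06 km/s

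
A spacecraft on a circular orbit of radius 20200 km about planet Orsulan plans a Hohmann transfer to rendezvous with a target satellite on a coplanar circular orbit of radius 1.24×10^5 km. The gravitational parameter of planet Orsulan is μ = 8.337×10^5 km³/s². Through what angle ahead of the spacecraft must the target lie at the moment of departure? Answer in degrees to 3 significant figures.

φ = 100°

Semi-major axis of the transfer orbit: a_t = (20200 + 1.240×10^5)/2 = 72100 km.
Transfer time t = π√(a_t³/μ) = 66610 s.
Target angular speed ω₂ = √(μ/r₂³) = 2.091×10^-5 rad/s.
Angle swept by the target during transfer: ω₂·t = 1.393 rad = 79.81°.
The spacecraft traverses 180° on the transfer ellipse, so the target must lead by 180° − 79.81° = 100°.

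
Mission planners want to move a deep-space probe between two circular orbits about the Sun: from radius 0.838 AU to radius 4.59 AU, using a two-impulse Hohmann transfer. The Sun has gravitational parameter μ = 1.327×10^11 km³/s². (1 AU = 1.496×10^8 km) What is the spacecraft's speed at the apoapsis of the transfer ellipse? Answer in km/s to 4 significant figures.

In km: r₁ = 0.838 × 1.496×10^8 = 1.253648×10^8 km; r₂ = 4.59 × 1.496×10^8 = 6.86664×10^8 km.
Semi-major axis of the transfer orbit: a_t = (1.253648×10^8 + 6.86664×10^8)/2 = 4.060144×10^8 km.
The apoapsis of the transfer ellipse is at r = 6.86664×10^8 km.
Applying v² = μ(2/r − 1/a_t): v = 7.725 km/s.

v = 7.725 km/s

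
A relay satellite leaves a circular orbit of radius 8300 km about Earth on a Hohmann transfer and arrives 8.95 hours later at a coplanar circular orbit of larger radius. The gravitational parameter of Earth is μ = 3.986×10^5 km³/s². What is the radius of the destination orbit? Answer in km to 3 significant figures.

Transfer time t = 8.95 hours = 32220 s, and t = π√(a_t³/μ).
So a_t = (μ t²/π²)^(1/3) = (3.986×10^5 × (32220)² / π²)^(1/3) = 34740 km.
Since a_t = (r₁ + r₂)/2, r₂ = 2a_t − r₁ = 2×34740 − 8300 = 61180 km.

r₂ = 61200 km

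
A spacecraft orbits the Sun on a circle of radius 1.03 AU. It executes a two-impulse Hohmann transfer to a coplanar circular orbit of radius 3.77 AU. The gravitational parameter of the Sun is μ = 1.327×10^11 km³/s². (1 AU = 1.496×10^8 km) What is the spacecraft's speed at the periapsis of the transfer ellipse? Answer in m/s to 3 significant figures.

v = 36800 m/s

In km: r₁ = 1.03 × 1.496×10^8 = 1.54088×10^8 km; r₂ = 3.77 × 1.496×10^8 = 5.63992×10^8 km.
Semi-major axis of the transfer orbit: a_t = (1.54088×10^8 + 5.63992×10^8)/2 = 3.5904×10^8 km.
The periapsis of the transfer ellipse is at r = 1.54088×10^8 km.
From the vis-viva equation, v = √[μ(2/r − 1/a_t)] = 36.78 km/s.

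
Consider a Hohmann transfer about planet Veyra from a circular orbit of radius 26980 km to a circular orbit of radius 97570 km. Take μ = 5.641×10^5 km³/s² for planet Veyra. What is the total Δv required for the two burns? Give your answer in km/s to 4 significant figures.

The Hohmann ellipse has a_t = (r₁ + r₂)/2 = 62275 km.
At r₁ the circular-orbit speed is v₁ = √(μ/r₁) = 4.5725 km/s.
Transfer-orbit speed at r₁ (v² = μ(2/r − 1/a)): v_p = √[μ(2/r₁ − 1/a_t)] = 5.7235 km/s.
First burn Δv₁ = |v_p − v₁| = 1.151 km/s.
Circular speed at r₂: v₂ = √(μ/r₂) = 2.40447 km/s.
Transfer-orbit speed at r₂: v_a = √[μ(2/r₂ − 1/a_t)] = 1.58265 km/s.
Second burn Δv₂ = |v₂ − v_a| = 0.8218 km/s.
Total Δv = Δv₁ + Δv₂ = 1.973 km/s.

Δv = 1.973 km/s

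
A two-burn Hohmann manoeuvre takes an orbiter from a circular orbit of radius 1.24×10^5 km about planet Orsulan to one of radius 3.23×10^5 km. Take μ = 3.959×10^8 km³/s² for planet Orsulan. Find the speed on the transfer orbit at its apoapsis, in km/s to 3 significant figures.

The Hohmann ellipse has a_t = (r₁ + r₂)/2 = 2.235×10^5 km.
At apoapsis, r = 3.230×10^5 km.
Applying v² = μ(2/r − 1/a_t): v = 26.08 km/s.

v = 26.1 km/s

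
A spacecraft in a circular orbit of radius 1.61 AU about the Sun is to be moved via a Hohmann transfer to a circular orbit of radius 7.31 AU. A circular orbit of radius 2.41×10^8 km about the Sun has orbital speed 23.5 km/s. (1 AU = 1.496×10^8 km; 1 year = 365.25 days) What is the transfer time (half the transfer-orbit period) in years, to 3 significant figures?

t = 4.70 years

From the circular-orbit relation v² = μ/r at r = 2.41×10^8 km: μ = v²r = (23.5)² × 2.41×10^8 = 1.33092×10^11 km³/s².
In km: r₁ = 1.61 × 1.496×10^8 = 2.40856×10^8 km; r₂ = 7.31 × 1.496×10^8 = 1.093576×10^9 km.
Transfer-ellipse semi-major axis a_t = (r₁ + r₂)/2 = (2.40856×10^8 + 1.093576×10^9)/2 = 6.67216×10^8 km.
Half the transfer-orbit period gives t = π√(a_t³/μ) = 1.484×10^8 s.
Converting: 1.484×10^8 s ÷ 3.15576×10^7 s/year (365.25 × 86400) = 4.70 years.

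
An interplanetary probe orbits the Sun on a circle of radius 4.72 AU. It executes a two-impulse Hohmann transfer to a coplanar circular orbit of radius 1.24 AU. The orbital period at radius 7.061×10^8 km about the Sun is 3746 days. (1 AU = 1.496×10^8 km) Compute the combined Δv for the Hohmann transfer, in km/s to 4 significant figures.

Δv = 11.78 km/s

From Kepler's third law T² = 4π²r³/μ at r = 7.061×10^8 km, T = 3746 days = 3746 × 86400 s = 3.236544×10^8 s: μ = 4π²r³/T² = 1.32677×10^11 km³/s².
In km: r₁ = 4.72 × 1.496×10^8 = 7.06112×10^8 km; r₂ = 1.24 × 1.496×10^8 = 1.85504×10^8 km.
The Hohmann ellipse has a_t = (r₁ + r₂)/2 = 4.45808×10^8 km.
Circular speed at r₁: v₁ = √(μ/r₁) = √(1.32677×10^11/7.06112×10^8) = 13.7076 km/s.
Transfer-orbit speed at r₁ (vis-viva equation): v_a = √[μ(2/r₁ − 1/a_t)] = 8.84227 km/s.
First burn Δv₁ = |v_a − v₁| = 4.865 km/s.
Circular speed at r₂: v₂ = √(μ/r₂) = 26.744 km/s.
Transfer-orbit speed at r₂: v_p = √[μ(2/r₂ − 1/a_t)] = 33.658 km/s.
Second burn Δv₂ = |v₂ − v_p| = 6.914 km/s.
Total Δv = Δv₁ + Δv₂ = 11.78 km/s.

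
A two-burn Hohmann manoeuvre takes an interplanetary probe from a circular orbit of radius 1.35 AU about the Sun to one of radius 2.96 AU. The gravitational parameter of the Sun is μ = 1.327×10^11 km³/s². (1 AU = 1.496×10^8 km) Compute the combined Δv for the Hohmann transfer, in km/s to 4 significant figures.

Δv = 8.018 km/s

In km: r₁ = 1.35 × 1.496×10^8 = 2.0196×10^8 km; r₂ = 2.96 × 1.496×10^8 = 4.42816×10^8 km.
Transfer-ellipse semi-major axis a_t = (r₁ + r₂)/2 = (2.0196×10^8 + 4.42816×10^8)/2 = 3.22388×10^8 km.
At r₁ the circular-orbit speed is v₁ = √(μ/r₁) = 25.6332 km/s.
On the transfer ellipse at r₁, v² = μ(2/r − 1/a) gives v_p = √[μ(2/r₁ − 1/a_t)] = 30.0417 km/s.
First burn Δv₁ = |v_p − v₁| = 4.4085 km/s.
At r₂, v₂ = √(μ/r₂) = 17.3111 km/s.
Transfer-orbit speed at r₂: v_a = √[μ(2/r₂ − 1/a_t)] = 13.7015 km/s.
Second burn Δv₂ = |v₂ − v_a| = 3.6096 km/s.
Δv = Δv₁ + Δv₂ = 4.4085 + 3.6096 = 8.018 km/s.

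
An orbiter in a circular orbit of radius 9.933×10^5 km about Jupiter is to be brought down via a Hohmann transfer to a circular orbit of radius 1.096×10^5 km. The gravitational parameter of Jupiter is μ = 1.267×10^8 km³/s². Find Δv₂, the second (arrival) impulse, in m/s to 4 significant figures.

Transfer-ellipse semi-major axis a_t = (r₁ + r₂)/2 = (9.933×10^5 + 1.096×10^5)/2 = 5.5145×10^5 km.
On the circular orbit at r = 1.096×10^5 km, v_c = √(μ/r) = 34.00 km/s.
Vis-viva on the transfer ellipse at r = 1.096×10^5 km gives v_t = √[μ(2/r − 1/a_t)] = 45.63 km/s.
Δv₂ = |v_t − v_c| = |45.63 − 34.00| = 11.63 km/s.

Δv₂ = 11630 m/s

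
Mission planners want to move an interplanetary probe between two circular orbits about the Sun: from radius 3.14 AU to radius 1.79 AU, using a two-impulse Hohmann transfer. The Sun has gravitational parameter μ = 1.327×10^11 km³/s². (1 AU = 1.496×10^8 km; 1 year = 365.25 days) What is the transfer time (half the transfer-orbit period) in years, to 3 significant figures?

In km: r₁ = 3.14 × 1.496×10^8 = 4.69744×10^8 km; r₂ = 1.79 × 1.496×10^8 = 2.67784×10^8 km.
Transfer-ellipse semi-major axis a_t = (r₁ + r₂)/2 = (4.69744×10^8 + 2.67784×10^8)/2 = 3.68764×10^8 km.
Half the transfer-orbit period gives t = π√(a_t³/μ) = 6.107×10^7 s.
Converting: 6.107×10^7 s ÷ 3.15576×10^7 s/year (365.25 × 86400) = 1.94 years.

t = 1.94 years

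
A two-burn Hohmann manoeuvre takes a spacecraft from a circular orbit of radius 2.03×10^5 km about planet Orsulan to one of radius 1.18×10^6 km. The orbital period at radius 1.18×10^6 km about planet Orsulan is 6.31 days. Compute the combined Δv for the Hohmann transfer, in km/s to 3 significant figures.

Δv = 16.3 km/s

From Kepler's third law T² = 4π²r³/μ at r = 1.18×10^6 km, T = 6.31 days = 6.31 × 86400 s = 5.45184×10^5 s: μ = 4π²r³/T² = 2.18233×10^8 km³/s².
Transfer-ellipse semi-major axis a_t = (r₁ + r₂)/2 = (2.030×10^5 + 1.180×10^6)/2 = 6.915×10^5 km.
Circular speed at r₁: v₁ = √(μ/r₁) = √(2.18233×10^8/2.030×10^5) = 32.79 km/s.
Transfer-orbit speed at r₁ (vis-viva): v_p = √[μ(2/r₁ − 1/a_t)] = 42.83 km/s.
First burn Δv₁ = |v_p − v₁| = 10.04 km/s.
Circular speed at r₂: v₂ = √(μ/r₂) = 13.599 km/s.
Transfer-orbit speed at r₂: v_a = √[μ(2/r₂ − 1/a_t)] = 7.3684 km/s.
Second burn Δv₂ = |v₂ − v_a| = 6.231 km/s.
Δv = Δv₁ + Δv₂ = 10.04 + 6.231 = 16.27 km/s.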